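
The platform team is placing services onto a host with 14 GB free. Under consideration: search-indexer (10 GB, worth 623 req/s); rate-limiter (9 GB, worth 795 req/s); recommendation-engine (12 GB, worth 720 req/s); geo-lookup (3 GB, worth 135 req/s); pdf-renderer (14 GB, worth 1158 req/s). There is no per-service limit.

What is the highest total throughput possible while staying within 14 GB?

A density-first pass picks rate-limiter + geo-lookup — 930 at 12 GB.
Dropping rate-limiter and geo-lookup frees 12 GB; slotting in pdf-renderer (14 GB) lifts the total to 1158 at 14 GB.
Every other selection either busts 14 GB or fails to beat 1158.

1158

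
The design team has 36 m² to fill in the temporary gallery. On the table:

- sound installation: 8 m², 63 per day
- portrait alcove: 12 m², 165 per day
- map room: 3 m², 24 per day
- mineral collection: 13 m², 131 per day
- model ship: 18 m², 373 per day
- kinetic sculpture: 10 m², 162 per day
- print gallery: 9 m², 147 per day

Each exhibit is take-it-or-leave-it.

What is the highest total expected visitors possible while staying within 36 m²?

598

Greedy by ratio would take map room + model ship + print gallery: 30 m² used, total 544.
Dropping map room and print gallery frees 12 m²; slotting in sound installation + kinetic sculpture (18 m²) lifts the total to 598 at 36 m².
Every other selection either busts 36 m² or fails to beat 598.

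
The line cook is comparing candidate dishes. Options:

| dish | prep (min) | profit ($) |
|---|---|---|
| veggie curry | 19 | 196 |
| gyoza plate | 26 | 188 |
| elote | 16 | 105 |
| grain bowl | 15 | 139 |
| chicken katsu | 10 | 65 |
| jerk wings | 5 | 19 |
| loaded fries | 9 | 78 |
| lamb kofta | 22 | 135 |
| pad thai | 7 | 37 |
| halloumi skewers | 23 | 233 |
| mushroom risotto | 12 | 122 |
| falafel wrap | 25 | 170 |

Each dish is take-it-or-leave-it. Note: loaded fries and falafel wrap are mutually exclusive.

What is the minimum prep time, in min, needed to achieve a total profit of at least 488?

50

Look for the lowest-prep combination reaching 488.
grain bowl + halloumi skewers + mushroom risotto reaches 494 using 50 min.
Below 50 min the best achievable stays under 488.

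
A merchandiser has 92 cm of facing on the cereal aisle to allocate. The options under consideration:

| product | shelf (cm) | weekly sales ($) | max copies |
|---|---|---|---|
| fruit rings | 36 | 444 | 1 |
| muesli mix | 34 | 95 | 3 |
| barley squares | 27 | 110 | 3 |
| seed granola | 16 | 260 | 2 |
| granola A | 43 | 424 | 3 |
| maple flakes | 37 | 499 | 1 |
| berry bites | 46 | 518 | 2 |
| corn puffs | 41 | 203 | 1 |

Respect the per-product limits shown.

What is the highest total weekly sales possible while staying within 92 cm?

1203

Density check — seed granola 16.25, maple flakes 13.49, fruit rings 12.33 are the best per cm.
A density-first pass picks 2×seed granola + maple flakes — 1019 at 69 cm.
The 16 cm tied up in seed granola is better spent on fruit rings — total rises to 1203 (89 cm).
That's the maximum — no swap from here does better than 1203.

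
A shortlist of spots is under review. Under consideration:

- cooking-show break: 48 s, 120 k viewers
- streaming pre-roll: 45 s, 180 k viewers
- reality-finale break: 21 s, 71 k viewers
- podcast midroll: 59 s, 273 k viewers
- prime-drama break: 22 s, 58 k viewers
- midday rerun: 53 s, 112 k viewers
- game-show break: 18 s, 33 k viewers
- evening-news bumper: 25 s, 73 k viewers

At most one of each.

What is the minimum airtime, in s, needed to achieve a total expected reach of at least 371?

98

Look for the lowest-airtime combination reaching 371.
reality-finale break + podcast midroll + game-show break reaches 377 using 98 s.
Below 98 s the best achievable stays under 371.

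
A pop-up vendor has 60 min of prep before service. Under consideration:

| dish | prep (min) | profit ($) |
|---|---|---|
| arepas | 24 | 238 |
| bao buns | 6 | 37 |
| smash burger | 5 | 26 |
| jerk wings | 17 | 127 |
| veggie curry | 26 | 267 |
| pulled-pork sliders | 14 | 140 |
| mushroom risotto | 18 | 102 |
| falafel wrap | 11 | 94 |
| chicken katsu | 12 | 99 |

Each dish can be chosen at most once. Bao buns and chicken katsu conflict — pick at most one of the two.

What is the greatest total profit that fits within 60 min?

542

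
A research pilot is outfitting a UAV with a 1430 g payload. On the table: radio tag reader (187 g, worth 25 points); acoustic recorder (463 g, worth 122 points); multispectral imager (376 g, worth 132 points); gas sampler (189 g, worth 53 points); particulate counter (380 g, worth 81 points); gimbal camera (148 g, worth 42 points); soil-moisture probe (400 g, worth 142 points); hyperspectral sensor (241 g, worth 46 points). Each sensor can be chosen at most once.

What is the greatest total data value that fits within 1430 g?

449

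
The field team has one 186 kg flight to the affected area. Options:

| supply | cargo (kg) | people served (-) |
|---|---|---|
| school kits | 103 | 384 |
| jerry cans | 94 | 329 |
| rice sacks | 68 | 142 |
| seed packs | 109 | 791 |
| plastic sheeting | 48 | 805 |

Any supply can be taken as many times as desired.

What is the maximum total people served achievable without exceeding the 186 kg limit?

2415

Ranking by ratio (people served/kg): plastic sheeting 16.77, seed packs 7.26, school kits 3.73.
Best packing: 3×plastic sheeting — 144 kg, 2415 total.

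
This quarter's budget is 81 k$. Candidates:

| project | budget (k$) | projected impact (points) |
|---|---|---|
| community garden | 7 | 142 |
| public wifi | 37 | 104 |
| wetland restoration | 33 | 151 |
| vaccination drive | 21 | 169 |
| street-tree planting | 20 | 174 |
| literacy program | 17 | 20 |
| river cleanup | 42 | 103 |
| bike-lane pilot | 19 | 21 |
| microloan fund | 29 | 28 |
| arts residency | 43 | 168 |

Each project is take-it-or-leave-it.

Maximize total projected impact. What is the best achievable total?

636

Taking community garden + wetland restoration + vaccination drive + street-tree planting: 81 k$ used, 636 in projected impact.
No other feasible combination exceeds 636.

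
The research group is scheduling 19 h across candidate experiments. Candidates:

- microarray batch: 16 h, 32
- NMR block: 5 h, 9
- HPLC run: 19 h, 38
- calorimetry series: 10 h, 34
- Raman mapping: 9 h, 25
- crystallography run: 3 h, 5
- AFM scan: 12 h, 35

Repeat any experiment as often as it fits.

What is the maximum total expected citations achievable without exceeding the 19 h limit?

59

Density check — calorimetry series 3.40, AFM scan 2.92, Raman mapping 2.78, microarray batch 2.00 are the best per h.
Taking calorimetry series + Raman mapping: 19 h used, 59 in expected citations.
No other feasible combination exceeds 59.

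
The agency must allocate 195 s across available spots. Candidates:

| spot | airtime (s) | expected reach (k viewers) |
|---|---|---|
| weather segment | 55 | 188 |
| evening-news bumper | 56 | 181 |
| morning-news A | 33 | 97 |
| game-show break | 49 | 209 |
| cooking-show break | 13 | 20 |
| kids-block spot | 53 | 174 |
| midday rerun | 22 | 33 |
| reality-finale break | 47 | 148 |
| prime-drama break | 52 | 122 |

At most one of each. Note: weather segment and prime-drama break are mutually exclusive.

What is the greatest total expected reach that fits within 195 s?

675

Ranking by ratio (expected reach/s): game-show break 4.27, weather segment 3.42, kids-block spot 3.28, evening-news bumper 3.23.
A density-first pass picks weather segment + morning-news A + game-show break + kids-block spot — 668 at 190 s.
The 53 s tied up in kids-block spot is better spent on evening-news bumper — total rises to 675 (193 s).
That's the maximum — no feasible swap from here does better than 675.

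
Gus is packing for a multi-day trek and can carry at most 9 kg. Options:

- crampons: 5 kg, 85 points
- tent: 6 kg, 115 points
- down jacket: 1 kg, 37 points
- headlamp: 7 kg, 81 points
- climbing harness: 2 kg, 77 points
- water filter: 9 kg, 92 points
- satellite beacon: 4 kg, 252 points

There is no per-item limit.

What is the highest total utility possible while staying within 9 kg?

541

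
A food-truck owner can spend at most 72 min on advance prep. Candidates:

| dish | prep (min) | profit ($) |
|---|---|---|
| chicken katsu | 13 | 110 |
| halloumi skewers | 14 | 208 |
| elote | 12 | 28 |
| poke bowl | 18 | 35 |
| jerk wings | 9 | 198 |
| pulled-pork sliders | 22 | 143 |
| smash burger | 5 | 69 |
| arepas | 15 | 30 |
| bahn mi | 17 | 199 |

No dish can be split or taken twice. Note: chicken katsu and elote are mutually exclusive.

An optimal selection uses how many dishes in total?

5

Best achievable profit is 817.
halloumi skewers + jerk wings + pulled-pork sliders + smash burger + bahn mi hits 817 at 67 min.
Every optimal selection uses 5 dishes.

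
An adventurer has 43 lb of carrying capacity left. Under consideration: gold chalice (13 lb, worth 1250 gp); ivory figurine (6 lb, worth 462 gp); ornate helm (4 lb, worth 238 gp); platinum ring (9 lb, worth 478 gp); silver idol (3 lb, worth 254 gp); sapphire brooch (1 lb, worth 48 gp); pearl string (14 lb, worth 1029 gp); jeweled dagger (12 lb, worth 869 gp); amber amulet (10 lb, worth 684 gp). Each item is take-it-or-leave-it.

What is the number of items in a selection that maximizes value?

5

Optimal total is 3450.
One optimal bundle: gold chalice + silver idol + sapphire brooch + pearl string + jeweled dagger (43 lb).
Every optimal selection uses 5 items.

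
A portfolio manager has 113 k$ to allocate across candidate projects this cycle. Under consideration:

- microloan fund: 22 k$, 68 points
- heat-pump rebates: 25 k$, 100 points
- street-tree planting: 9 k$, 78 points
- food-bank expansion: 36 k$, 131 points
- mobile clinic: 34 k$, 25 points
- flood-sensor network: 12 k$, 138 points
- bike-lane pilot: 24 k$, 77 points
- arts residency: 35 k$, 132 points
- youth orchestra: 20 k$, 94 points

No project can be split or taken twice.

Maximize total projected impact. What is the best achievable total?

573

By projected impact per k$: flood-sensor network 11.50, street-tree planting 8.67, youth orchestra 4.70 lead.
Taking the top-ratio projects first gives heat-pump rebates + street-tree planting + flood-sensor network + arts residency + youth orchestra for 542 (101 k$).
Replace heat-pump rebates with food-bank expansion: the trade gains 31 net, giving 573 at 112 k$.
No other feasible combination exceeds 573.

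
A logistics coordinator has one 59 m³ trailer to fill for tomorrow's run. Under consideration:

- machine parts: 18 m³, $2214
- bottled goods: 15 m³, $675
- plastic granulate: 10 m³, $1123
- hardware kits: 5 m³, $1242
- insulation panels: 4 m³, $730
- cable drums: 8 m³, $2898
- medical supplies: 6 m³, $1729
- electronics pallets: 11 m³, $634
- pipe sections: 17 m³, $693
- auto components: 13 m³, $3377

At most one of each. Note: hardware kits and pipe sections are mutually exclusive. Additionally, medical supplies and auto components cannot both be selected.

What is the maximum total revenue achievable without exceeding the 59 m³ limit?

Taking machine parts + plastic granulate + hardware kits + insulation panels + cable drums + auto components: 58 m³ used, 11584 in revenue.
Nothing else feasible within 59 m³ beats 11584.

11584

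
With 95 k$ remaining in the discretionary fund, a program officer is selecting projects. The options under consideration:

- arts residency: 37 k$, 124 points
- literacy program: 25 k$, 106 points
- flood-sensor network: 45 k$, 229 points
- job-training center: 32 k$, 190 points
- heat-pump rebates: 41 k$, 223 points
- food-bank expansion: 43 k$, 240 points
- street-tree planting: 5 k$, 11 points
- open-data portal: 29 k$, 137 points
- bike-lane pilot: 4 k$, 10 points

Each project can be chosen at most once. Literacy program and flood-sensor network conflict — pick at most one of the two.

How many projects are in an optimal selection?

4

Optimal total is 484.
heat-pump rebates + food-bank expansion + street-tree planting + bike-lane pilot hits 484 at 93 k$.
All optima have 4 projects.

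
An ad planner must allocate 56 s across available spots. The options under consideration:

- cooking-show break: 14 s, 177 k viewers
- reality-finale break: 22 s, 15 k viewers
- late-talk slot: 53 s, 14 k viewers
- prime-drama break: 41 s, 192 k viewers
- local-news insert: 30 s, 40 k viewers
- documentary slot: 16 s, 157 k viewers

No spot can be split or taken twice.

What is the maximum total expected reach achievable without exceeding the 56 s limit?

369

The ratio heuristic lands on cooking-show break + reality-finale break + documentary slot (349) but leaves 4 s idle.
Replace reality-finale break and documentary slot with prime-drama break: the trade gains 20 net, giving 369 at 55 s.
The spare 1 s is too small for any remaining spot, and no exchange beats 369.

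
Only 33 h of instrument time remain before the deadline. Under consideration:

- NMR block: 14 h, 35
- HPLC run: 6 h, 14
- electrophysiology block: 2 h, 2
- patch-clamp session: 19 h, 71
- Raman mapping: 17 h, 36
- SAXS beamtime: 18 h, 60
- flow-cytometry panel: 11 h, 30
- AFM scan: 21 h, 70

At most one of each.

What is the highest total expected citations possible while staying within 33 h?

Ranking by ratio (expected citations/h): patch-clamp session 3.74, SAXS beamtime 3.33, AFM scan 3.33.
Greedy by ratio would take electrophysiology block + patch-clamp session + flow-cytometry panel: 32 h used, total 103.
Dropping electrophysiology block and flow-cytometry panel frees 13 h; slotting in NMR block (14 h) lifts the total to 106 at 33 h.
An exhaustive check of the 256 subsets confirms 106.

106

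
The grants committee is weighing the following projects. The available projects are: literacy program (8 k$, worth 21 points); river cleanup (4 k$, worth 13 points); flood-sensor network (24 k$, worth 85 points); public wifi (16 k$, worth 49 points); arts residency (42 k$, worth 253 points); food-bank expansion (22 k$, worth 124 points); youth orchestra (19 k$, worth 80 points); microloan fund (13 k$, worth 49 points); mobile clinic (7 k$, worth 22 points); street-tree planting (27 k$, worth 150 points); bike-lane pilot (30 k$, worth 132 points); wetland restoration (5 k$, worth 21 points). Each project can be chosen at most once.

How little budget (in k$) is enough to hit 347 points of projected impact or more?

Need the lightest bundle worth ≥ 347.
Taking arts residency + food-bank expansion gives 377 (≥ 347) for 64 k$.
Any bundle with less than 64 k$ falls short of 347.

64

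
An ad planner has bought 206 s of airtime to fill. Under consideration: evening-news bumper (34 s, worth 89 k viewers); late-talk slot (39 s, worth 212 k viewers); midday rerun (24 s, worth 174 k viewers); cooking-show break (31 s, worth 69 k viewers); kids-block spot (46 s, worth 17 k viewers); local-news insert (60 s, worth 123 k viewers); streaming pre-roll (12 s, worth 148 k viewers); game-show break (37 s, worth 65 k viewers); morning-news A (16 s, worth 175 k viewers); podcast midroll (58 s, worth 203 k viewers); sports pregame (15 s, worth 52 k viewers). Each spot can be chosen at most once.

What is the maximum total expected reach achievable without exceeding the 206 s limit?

The ratio ordering already packs tightly: evening-news bumper + late-talk slot + midday rerun + streaming pre-roll + morning-news A + podcast midroll + sports pregame, 198 s, 1053.
No other feasible combination exceeds 1053.

1053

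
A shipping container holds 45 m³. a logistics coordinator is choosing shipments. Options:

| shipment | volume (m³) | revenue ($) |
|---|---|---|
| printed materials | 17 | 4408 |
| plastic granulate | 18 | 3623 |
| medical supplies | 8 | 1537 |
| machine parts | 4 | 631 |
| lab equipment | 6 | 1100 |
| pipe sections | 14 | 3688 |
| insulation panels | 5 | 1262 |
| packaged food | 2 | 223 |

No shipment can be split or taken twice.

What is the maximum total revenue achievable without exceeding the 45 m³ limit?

10895

Taking printed materials + medical supplies + pipe sections + insulation panels: 44 m³ used, 10895 in revenue.
Runner-up printed materials + medical supplies + lab equipment + pipe sections tops out at 10733.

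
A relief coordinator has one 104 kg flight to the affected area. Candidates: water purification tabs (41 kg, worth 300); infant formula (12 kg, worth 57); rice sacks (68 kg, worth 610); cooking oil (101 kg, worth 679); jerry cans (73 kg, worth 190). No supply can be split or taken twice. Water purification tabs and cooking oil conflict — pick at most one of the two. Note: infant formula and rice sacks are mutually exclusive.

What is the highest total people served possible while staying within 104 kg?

Cooking oil uses 101 of the 104 kg and totals 679.
Nothing else feasible within 104 kg beats 679.

679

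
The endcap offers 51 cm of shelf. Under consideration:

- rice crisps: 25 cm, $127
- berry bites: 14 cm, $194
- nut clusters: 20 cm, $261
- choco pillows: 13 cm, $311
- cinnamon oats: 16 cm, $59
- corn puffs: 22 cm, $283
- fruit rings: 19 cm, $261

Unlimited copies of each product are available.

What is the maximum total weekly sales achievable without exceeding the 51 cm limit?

3×choco pillows uses 39 of the 51 cm and totals 933.

933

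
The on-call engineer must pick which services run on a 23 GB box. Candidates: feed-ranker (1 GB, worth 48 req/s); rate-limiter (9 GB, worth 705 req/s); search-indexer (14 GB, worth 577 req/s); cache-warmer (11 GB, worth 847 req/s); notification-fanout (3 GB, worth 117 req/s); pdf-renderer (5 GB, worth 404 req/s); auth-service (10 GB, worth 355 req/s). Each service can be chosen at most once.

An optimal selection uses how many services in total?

3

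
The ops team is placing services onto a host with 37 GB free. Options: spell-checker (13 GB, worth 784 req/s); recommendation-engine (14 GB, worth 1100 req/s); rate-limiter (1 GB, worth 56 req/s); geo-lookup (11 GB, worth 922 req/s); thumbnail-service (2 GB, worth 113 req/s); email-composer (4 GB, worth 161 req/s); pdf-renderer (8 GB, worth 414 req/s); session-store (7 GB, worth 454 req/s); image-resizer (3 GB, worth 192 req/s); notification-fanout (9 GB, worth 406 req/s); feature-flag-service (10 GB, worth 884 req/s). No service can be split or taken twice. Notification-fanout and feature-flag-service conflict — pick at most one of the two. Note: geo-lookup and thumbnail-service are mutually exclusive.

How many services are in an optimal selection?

The maximum throughput within 37 GB is 2962.
recommendation-engine + rate-limiter + geo-lookup + feature-flag-service hits 2962 at 36 GB.
All optima have 4 services.

4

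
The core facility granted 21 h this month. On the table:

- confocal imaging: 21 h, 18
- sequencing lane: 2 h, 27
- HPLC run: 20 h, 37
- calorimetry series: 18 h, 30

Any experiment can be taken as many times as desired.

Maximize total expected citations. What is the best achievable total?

By expected citations per h: sequencing lane 13.50, HPLC run 1.85, calorimetry series 1.67, confocal imaging 0.86 lead.
The ratio ordering already packs tightly: 10×sequencing lane, 20 h, 270.

270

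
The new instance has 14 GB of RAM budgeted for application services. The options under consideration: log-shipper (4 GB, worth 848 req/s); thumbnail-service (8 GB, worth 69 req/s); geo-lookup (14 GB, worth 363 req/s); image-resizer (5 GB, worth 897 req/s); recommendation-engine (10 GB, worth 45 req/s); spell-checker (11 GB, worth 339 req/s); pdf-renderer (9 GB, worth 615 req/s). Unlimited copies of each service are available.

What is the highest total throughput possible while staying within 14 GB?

Density check — log-shipper 212.00, image-resizer 179.40, pdf-renderer 68.33, spell-checker 30.82 are the best per GB.
Greedy by ratio would take 3×log-shipper: 12 GB used, total 2544.
The 8 GB tied up in 2×log-shipper is better spent on 2×image-resizer — total rises to 2642 (14 GB).
That's the maximum — no swap from here does better than 2642.

2642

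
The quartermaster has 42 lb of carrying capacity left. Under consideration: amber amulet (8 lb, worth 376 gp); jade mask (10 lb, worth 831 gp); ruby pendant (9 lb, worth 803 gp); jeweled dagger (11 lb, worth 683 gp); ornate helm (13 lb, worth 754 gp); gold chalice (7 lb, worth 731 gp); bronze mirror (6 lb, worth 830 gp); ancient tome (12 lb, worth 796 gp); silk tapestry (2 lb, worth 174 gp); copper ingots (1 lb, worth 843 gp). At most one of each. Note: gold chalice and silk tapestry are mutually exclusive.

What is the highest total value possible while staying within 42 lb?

4414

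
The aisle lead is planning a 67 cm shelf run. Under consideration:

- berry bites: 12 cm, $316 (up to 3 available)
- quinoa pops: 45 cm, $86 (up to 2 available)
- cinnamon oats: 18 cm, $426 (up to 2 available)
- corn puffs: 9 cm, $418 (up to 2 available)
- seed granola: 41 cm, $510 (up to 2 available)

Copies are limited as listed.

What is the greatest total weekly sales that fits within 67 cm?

2004

Greedy by ratio would take 3×berry bites + 2×corn puffs: 54 cm used, total 1784.
Replace 2×berry bites with 2×cinnamon oats: the trade gains 220 net, giving 2004 at 66 cm.
Nothing else within 67 cm beats 2004.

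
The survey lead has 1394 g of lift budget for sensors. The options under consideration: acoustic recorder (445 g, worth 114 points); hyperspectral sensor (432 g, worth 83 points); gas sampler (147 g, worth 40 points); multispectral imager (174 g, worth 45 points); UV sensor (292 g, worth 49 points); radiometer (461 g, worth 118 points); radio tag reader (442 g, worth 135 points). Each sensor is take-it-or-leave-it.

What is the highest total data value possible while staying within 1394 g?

367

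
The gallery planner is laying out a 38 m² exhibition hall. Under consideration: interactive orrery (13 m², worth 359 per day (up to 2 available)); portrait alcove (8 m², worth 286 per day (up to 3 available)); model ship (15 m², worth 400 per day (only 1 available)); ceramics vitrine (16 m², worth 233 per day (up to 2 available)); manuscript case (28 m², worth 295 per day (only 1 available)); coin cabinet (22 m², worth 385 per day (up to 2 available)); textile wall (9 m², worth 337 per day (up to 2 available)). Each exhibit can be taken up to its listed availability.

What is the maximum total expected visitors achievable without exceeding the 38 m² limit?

Taking the top-ratio exhibits first gives 2×portrait alcove + 2×textile wall for 1246 (34 m²).
The 9 m² tied up in textile wall is better spent on interactive orrery — total rises to 1268 (38 m²).
Nothing else within 38 m² beats 1268.

1268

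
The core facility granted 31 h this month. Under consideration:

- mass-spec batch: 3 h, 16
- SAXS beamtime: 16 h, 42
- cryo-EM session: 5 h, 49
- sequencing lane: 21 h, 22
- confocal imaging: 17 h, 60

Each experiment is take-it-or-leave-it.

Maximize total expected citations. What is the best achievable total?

125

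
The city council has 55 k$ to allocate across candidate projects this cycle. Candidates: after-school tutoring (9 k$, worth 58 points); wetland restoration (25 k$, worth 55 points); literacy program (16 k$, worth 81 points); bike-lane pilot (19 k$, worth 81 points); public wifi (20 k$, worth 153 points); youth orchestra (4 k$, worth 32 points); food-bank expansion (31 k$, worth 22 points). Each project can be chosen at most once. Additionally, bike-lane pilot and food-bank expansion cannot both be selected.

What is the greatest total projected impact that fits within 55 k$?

324

After-school tutoring + literacy program + public wifi + youth orchestra uses 49 of the 55 k$ and totals 324.
After-school tutoring + bike-lane pilot + public wifi + youth orchestra (52 k$) also reaches 324 — a tie, but nothing goes higher.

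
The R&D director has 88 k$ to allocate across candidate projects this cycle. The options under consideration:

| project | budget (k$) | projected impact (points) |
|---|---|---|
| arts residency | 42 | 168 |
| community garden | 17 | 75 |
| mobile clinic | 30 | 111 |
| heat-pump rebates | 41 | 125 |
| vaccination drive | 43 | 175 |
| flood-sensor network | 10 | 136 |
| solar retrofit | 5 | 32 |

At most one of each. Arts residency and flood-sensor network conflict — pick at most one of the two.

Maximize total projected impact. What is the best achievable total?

Ranking by ratio (projected impact/k$): flood-sensor network 13.60, solar retrofit 6.40, community garden 4.41, vaccination drive 4.07.
Greedy by ratio would take community garden + vaccination drive + flood-sensor network + solar retrofit: 75 k$ used, total 418.
Replace community garden with mobile clinic: the trade gains 36 net, giving 454 at 88 k$.

454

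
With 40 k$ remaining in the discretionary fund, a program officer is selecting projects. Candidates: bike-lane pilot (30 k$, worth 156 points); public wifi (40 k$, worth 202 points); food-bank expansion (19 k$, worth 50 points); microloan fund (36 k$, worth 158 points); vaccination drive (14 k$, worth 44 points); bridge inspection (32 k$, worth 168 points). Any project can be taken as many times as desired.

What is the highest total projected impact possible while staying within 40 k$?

202

Filling by ratio: bridge inspection for 168, with 8 k$ left unused.
Dropping bridge inspection frees 32 k$; slotting in public wifi (40 k$) lifts the total to 202 at 40 k$.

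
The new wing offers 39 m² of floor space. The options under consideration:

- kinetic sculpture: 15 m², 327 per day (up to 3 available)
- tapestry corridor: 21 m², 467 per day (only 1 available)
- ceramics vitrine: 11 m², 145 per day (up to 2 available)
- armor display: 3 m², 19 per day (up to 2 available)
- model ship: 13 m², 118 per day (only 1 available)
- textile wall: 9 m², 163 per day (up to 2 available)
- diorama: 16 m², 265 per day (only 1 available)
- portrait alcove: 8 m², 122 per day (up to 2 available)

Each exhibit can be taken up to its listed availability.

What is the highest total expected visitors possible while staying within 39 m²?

A density-first pass picks kinetic sculpture + tapestry corridor + armor display — 813 at 39 m².
Dropping tapestry corridor and armor display frees 24 m²; slotting in kinetic sculpture + textile wall (24 m²) lifts the total to 817 at 39 m².
Nothing else within 39 m² beats 817.

817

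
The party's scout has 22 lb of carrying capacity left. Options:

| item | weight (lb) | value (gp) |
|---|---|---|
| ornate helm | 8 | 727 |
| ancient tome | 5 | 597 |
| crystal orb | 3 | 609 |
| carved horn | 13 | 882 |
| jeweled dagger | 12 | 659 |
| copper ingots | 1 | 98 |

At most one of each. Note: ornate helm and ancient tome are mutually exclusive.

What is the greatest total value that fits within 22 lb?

Ranking by ratio (value/lb): crystal orb 203.00, ancient tome 119.40, copper ingots 98.00.
Best packing: ancient tome + crystal orb + carved horn + copper ingots — 22 lb, 2186 total.

2186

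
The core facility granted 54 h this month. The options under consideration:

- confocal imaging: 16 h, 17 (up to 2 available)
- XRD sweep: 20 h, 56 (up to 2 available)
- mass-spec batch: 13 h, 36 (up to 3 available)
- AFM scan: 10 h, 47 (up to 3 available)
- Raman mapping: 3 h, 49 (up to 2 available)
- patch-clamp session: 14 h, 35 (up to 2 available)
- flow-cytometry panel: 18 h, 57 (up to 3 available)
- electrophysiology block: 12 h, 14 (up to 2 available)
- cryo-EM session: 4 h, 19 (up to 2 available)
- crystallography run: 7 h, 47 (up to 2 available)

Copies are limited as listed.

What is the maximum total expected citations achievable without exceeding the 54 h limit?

Ranking by ratio (expected citations/h): Raman mapping 16.33, crystallography run 6.71, cryo-EM session 4.75.
The ratio heuristic lands on 2×AFM scan + 2×Raman mapping + 2×cryo-EM session + 2×crystallography run (324) but leaves 6 h idle.
Replace cryo-EM session with AFM scan: the trade gains 28 net, giving 352 at 54 h.

352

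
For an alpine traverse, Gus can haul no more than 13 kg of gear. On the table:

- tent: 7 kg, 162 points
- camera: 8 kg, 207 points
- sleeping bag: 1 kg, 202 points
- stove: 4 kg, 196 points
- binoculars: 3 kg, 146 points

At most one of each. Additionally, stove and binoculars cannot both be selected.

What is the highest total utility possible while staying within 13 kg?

605

Density check — sleeping bag 202.00, stove 49.00, binoculars 48.67, camera 25.88 are the best per kg.
Taking camera + sleeping bag + stove: 13 kg used, 605 in utility.
That's the maximum — no feasible swap from here does better than 605.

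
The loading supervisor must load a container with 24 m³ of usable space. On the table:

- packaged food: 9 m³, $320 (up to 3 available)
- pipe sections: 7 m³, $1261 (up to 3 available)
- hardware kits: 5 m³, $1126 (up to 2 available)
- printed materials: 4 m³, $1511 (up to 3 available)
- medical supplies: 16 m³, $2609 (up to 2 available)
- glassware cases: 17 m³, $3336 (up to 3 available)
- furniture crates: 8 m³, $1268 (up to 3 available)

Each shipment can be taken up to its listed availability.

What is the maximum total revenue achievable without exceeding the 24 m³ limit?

6920

The ratio heuristic lands on 2×hardware kits + 3×printed materials (6785) but leaves 2 m³ idle.
The 5 m³ tied up in hardware kits is better spent on pipe sections — total rises to 6920 (24 m³).
Nothing else within 24 m³ beats 6920.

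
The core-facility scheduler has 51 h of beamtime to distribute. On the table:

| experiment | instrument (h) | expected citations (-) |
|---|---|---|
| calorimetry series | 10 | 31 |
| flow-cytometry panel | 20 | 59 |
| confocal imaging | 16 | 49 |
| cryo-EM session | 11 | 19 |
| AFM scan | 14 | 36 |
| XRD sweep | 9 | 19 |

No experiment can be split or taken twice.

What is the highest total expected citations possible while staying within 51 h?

144

A density-first pass picks calorimetry series + flow-cytometry panel + confocal imaging — 139 at 46 h.
Replace calorimetry series with AFM scan: the trade gains 5 net, giving 144 at 50 h.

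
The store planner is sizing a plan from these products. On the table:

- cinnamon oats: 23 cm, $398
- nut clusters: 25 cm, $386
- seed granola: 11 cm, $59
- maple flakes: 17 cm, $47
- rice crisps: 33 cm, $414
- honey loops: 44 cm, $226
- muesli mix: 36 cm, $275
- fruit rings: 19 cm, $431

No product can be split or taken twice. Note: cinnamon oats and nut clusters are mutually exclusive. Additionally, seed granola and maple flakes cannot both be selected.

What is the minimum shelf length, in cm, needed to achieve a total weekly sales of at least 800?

42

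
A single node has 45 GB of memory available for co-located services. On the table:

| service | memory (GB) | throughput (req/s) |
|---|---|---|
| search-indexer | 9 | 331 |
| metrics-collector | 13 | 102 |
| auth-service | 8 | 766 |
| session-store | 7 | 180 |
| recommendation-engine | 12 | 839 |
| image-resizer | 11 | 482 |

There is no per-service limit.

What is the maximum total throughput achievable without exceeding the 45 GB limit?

Filling by ratio: 5×auth-service for 3830, with 5 GB left unused.
Dropping auth-service frees 8 GB; slotting in recommendation-engine (12 GB) lifts the total to 3903 at 44 GB.
Every other selection either busts 45 GB or fails to beat 3903.

3903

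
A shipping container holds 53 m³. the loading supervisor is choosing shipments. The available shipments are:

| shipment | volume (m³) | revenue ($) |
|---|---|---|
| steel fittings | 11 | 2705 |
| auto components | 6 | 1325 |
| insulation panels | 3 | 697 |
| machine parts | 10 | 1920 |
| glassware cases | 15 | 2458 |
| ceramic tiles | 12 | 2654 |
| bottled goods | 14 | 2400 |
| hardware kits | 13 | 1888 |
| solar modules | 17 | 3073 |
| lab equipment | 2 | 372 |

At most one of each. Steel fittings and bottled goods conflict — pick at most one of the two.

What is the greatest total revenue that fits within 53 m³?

11049

Filling by ratio: steel fittings + auto components + insulation panels + machine parts + ceramic tiles + lab equipment for 9673, with 9 m³ left unused.
Replace auto components and lab equipment with solar modules: the trade gains 1376 net, giving 11049 at 53 m³.
That's the maximum — no feasible swap from here does better than 11049.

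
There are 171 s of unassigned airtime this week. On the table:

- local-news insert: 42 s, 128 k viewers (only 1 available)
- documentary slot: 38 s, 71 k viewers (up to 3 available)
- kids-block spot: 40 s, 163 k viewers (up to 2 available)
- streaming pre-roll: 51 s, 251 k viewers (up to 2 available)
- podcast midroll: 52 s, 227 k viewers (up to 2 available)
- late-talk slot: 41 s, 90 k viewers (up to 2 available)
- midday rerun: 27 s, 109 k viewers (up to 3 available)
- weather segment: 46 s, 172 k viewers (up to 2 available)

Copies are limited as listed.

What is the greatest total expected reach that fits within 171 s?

Density check — streaming pre-roll 4.92, podcast midroll 4.37, kids-block spot 4.08, midday rerun 4.04 are the best per s.
Taking the top-ratio spots first gives 2×streaming pre-roll + podcast midroll for 729 (154 s).
Dropping podcast midroll frees 52 s; slotting in kids-block spot + midday rerun (67 s) lifts the total to 774 at 169 s.
That's the maximum — no swap from here does better than 774.

774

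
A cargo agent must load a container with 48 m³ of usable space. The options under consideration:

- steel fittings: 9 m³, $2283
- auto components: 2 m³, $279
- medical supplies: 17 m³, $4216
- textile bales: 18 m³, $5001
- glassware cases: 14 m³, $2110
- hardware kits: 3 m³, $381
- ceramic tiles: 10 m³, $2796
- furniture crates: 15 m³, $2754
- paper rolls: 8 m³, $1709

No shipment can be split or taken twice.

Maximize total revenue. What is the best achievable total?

12394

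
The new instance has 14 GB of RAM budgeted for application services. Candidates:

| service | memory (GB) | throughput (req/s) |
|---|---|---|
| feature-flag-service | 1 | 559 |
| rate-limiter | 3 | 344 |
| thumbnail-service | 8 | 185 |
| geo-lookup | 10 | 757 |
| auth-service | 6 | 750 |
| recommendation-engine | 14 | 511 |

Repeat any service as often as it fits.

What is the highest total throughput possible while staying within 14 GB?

Taking 14×feature-flag-service: 14 GB used, 7826 in throughput.
That's the maximum — no swap from here does better than 7826.

7826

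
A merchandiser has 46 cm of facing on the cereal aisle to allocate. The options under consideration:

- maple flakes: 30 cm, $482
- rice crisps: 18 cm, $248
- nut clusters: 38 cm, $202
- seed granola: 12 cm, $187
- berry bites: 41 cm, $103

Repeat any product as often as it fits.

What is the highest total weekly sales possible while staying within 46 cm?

669

Maple flakes + seed granola uses 42 of the 46 cm and totals 669.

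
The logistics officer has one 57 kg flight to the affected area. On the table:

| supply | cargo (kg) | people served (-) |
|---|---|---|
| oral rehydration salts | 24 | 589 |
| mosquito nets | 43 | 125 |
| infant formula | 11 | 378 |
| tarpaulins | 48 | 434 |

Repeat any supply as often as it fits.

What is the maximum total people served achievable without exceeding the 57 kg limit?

By people served per kg: infant formula 34.36, oral rehydration salts 24.54, tarpaulins 9.04, mosquito nets 2.91 lead.
Taking 5×infant formula: 55 kg used, 1890 in people served.
The spare 2 kg is too small for any remaining supply, and no exchange beats 1890.

1890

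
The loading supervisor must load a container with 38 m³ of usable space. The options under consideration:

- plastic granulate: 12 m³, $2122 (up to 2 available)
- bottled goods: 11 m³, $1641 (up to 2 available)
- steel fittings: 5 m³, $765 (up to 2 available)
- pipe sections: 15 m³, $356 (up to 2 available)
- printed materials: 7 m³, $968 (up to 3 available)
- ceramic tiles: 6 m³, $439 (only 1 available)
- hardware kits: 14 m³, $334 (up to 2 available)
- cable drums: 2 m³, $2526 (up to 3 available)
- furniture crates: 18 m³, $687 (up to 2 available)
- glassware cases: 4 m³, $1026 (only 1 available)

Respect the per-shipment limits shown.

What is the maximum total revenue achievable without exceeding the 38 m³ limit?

13132

Filling by ratio: 2×plastic granulate + 3×cable drums + glassware cases for 12848, with 4 m³ left unused.
The 12 m³ tied up in plastic granulate is better spent on bottled goods + steel fittings — total rises to 13132 (38 m³).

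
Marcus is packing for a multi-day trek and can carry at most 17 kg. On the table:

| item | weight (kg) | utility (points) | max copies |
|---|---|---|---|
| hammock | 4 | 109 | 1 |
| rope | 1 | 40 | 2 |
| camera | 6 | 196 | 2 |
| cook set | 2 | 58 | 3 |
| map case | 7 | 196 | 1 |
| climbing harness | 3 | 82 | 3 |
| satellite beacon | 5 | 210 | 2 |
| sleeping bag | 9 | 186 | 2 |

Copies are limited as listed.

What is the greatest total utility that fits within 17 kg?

656

Taking the top-ratio items first gives 2×rope + 2×cook set + 2×satellite beacon for 616 (16 kg).
Dropping rope and 2×cook set frees 5 kg; slotting in camera (6 kg) lifts the total to 656 at 17 kg.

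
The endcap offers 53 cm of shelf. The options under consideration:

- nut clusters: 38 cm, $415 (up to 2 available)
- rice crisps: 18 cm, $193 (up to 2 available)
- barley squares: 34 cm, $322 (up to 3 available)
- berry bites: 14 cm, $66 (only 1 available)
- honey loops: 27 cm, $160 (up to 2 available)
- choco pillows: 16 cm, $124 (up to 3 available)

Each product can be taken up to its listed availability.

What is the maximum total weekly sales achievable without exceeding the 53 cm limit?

515

Ranking by ratio (weekly sales/cm): nut clusters 10.92, rice crisps 10.72, barley squares 9.47, choco pillows 7.75.
A density-first pass picks nut clusters + berry bites — 481 at 52 cm.
The 52 cm tied up in nut clusters and berry bites is better spent on rice crisps + barley squares — total rises to 515 (52 cm).
The spare 1 cm is too small for any remaining product, and no exchange beats 515.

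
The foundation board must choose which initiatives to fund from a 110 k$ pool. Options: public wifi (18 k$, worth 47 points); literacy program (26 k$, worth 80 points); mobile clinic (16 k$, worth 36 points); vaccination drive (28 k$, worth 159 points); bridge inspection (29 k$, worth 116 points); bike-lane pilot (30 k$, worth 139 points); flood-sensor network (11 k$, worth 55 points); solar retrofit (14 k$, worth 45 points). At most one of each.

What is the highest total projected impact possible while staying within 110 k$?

478

Ranking by ratio (projected impact/k$): vaccination drive 5.68, flood-sensor network 5.00, bike-lane pilot 4.63, bridge inspection 4.00.
Filling by ratio: vaccination drive + bridge inspection + bike-lane pilot + flood-sensor network for 469, with 12 k$ left unused.
The 29 k$ tied up in bridge inspection is better spent on literacy program + solar retrofit — total rises to 478 (109 k$).
The spare 1 k$ is too small for any remaining project, and no exchange beats 478.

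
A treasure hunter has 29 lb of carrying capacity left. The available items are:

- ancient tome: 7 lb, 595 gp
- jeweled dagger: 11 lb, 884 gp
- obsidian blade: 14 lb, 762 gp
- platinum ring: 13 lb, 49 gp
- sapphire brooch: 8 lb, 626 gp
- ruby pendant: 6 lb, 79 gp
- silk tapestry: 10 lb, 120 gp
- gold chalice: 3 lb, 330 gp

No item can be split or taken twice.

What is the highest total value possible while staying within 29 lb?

By value per lb: gold chalice 110.00, ancient tome 85.00, jeweled dagger 80.36 lead.
Ancient tome + jeweled dagger + sapphire brooch + gold chalice uses 29 of the 29 lb and totals 2435.
The closest alternative, ancient tome + jeweled dagger + sapphire brooch, reaches only 2105.

2435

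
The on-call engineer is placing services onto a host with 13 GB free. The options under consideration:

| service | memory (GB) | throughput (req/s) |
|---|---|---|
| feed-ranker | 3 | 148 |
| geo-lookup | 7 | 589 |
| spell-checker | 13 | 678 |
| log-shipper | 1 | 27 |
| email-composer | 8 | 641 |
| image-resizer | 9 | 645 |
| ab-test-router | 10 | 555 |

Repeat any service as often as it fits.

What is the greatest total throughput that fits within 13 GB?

885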